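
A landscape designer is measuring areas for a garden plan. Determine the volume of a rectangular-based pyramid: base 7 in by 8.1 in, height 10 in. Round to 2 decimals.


Shape: rectangular pyramid
Base: 7 in x 8.1 in, Height h = 10 in
Formula: V = (1/3) * base_area * h
base_area = 7 * 8.1 = 56.7
base_area * h = 56.7 * 10 = 567
V = 567 / 3
V = 189
189 in^3


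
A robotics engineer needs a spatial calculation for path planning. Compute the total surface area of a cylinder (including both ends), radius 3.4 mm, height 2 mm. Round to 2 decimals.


Shape: closed cylinder
Radius r = 3.4 mm, Height h = 2 mm
Formula: SA = 2*pi*r^2 + 2*pi*r*h = 2*pi*r*(r + h)
r + h = 5.4
2 * r * (r + h) = 2 * 3.4 * 5.4 = 36.72
SA = 36.72 * pi
SA = 115.36
115.36 mm^2


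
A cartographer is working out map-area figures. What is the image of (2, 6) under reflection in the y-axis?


Transformation: reflection
Original point: (2, 6)
Rule for reflection over the y-axis: (x, y) -> (-x, y)
Apply: (2, 6) -> (-2, 6)
(-2, 6)


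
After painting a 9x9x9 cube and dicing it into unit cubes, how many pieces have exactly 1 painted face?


Large cube: 9 x 9 x 9, cut into unit cubes.
n = 9, so n - 2 = 7
Cubes with 1 painted face lie in the interior of each face.
A cube has 6 faces; each contributes (n - 2)^2 = 49 such cubes.
Count = 6 * 49 = 294
294 unit cubes


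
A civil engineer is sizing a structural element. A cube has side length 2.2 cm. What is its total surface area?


Shape: cube
Side s = 2.2 cm
A cube has 6 square faces.
Formula: SA = 6 * s^2
s^2 = 4.84
SA = 6 * 4.84
SA = 29.04
29.04 cm^2


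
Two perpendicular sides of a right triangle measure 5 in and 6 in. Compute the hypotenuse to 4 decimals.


Shape: right triangle
Legs a = 5 in, b = 6 in
Formula: c = sqrt(a^2 + b^2)
a^2 = 25, b^2 = 36
a^2 + b^2 = 61
c = sqrt(61)
c = 7.8102
7.8102 in


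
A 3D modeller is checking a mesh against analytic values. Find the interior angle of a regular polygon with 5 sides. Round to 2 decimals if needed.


Shape: regular pentagon (5 sides)
Formula: interior angle = (n - 2) * 180 / n
(n - 2) = 3
(n - 2) * 180 = 540
angle = 540 / 5
angle = 108
108 degrees


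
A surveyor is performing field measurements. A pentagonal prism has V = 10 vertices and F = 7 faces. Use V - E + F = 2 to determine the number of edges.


Polyhedron: pentagonal prism
Euler's formula for convex polyhedra: V - E + F = 2
Given: V = 10 vertices and F = 7 faces
Solve for E:
E = V + F - 2 = 10 + 7 - 2 = 15
15 edges


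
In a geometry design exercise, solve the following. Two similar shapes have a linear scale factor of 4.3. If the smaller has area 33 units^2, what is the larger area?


Linear scale factor k = 4.3
Original area = 33 units^2
Rule: under a linear scaling by k, areas scale by k^2.
k^2 = 4.3^2 = 18.49
New area = 33 * 18.49
New area = 610.17
610.17 units^2


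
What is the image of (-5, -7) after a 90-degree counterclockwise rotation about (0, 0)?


Transformation: rotation about the origin
Original point: (-5, -7)
Rule for 90 deg counterclockwise: (x, y) -> (-y, x)
Apply: (-5, -7) -> (7, -5)
(7, -5)


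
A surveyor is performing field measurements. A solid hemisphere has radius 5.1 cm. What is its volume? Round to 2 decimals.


Shape: hemisphere (half of a sphere)
Radius r = 5.1 cm
Formula: V = (1/2) * (4/3) * pi * r^3 = (2/3) * pi * r^3
r^3 = 132.651
(2/3) * 132.651 = 88.434
V = 88.434 * pi
V = 277.82
277.82 cm^3


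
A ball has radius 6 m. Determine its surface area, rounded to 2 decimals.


Shape: sphere
Radius r = 6 m
Formula: SA = 4 * pi * r^2
r^2 = 36
SA = 4 * pi * 36
SA = 144 * pi
SA = 452.39
452.39 m^2


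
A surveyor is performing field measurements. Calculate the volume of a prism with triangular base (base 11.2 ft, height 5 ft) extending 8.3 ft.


Shape: triangular prism
Triangle base = 11.2 ft, triangle height = 5 ft, prism length L = 8.3 ft
Formula: V = (1/2 * b * h_tri) * L
Cross-section area = 0.5 * 11.2 * 5 = 28
V = 28 * 8.3
V = 232.4
232.4 ft^3


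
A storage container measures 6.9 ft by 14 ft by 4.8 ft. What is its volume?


Shape: rectangular prism
l = 6.9 ft, w = 14 ft, h = 4.8 ft
Formula: V = l * w * h
V = 6.9 * 14 * 4.8
V = 96.6 * 4.8
V = 463.68
463.68 ft^3


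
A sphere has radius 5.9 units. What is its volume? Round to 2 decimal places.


Shape: sphere
Radius r = 5.9 units
Formula: V = (4/3) * pi * r^3
r^3 = 205.379
(4/3) * 205.379 = 273.838667
V = 273.838667 * pi
V = 860.29
860.29 units^3


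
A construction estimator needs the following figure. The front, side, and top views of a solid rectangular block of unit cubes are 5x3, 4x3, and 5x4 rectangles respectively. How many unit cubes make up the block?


Orthographic views of a solid rectangular block:
Front view 5 x 3 -> length = 5, height = 3
Side view 4 x 3 -> width = 4, height = 3 (consistent)
Top view 5 x 4 -> confirms length = 5, width = 4
The block is 5 x 4 x 3.
Total unit cubes = 5 * 4 * 3 = 60
60 unit cubes


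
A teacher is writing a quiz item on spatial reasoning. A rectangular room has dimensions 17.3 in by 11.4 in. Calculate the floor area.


Shape: rectangle
Length l = 17.3 in, Width w = 11.4 in
Formula: A = l * w
A = 17.3 * 11.4
A = 197.22
197.22 in^2


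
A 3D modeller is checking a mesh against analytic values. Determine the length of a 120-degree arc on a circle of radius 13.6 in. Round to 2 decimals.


Shape: circular arc
Radius r = 13.6 in, Angle = 120 degrees
Formula: L = (angle/360) * 2 * pi * r
2 * pi * r = 27.2 * pi
L = (120/360) * 27.2 * pi
L = 9.066667 * pi
L = 28.48
28.48 in


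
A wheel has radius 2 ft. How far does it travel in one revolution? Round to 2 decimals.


Shape: circle
Radius r = 2 ft
Formula: C = 2 * pi * r
C = 2 * pi * 2
C = 4 * pi
C = 12.57
12.57 ft


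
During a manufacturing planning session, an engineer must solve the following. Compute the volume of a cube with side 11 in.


Shape: cube
Side s = 11 in
Formula: V = s^3
V = 11 * 11 * 11
V = 121 * 11
V = 1331
1331 in^3


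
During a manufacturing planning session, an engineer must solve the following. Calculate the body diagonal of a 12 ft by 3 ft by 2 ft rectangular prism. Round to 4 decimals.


Shape: rectangular box (space diagonal)
l = 12 ft, w = 3 ft, h = 2 ft
Visualize: the diagonal of the base, then a right triangle with that diagonal and the height.
Formula: d = sqrt(l^2 + w^2 + h^2)
l^2 + w^2 + h^2 = 144 + 9 + 4 = 157
d = sqrt(157)
d = 12.53
12.53 ft


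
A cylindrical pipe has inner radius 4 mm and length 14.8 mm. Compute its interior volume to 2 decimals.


Shape: cylinder
Radius r = 4 mm, Height h = 14.8 mm
Formula: V = pi * r^2 * h
r^2 = 16
V = pi * 16 * 14.8
V = 236.8 * pi
V = 743.93
743.93 mm^3


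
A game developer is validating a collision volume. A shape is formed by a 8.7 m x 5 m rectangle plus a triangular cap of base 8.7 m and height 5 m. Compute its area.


Composite shape: rectangle + triangle
Rectangle area = 8.7 * 5 = 43.5
Triangle area = 0.5 * 8.7 * 5 = 21.75
Total = 43.5 + 21.75
Total = 65.25
65.25 m^2


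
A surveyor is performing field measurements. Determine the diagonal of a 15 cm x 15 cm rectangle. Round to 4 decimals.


Shape: rectangle (diagonal via Pythagoras)
Sides: 15 cm and 15 cm
Formula: d = sqrt(l^2 + w^2)
l^2 = 225, w^2 = 225
l^2 + w^2 = 450
d = sqrt(450)
d = 21.2132
21.2132 cm


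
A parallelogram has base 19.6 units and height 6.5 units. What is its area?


Shape: parallelogram
Base b = 19.6 units, Height h = 6.5 units
Formula: A = b * h
A = 19.6 * 6.5
A = 127.4
127.4 units^2


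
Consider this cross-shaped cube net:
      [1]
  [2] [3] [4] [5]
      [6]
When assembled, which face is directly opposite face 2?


Net: cross layout. Take square 3 as the base (bottom).
Fold the four squares in the horizontal row up around 3: 2 -> left, 4 -> right, 5 wraps to the top.
Fold 1 and 6 up from 3: 1 -> back, 6 -> front.
Opposite pairs are therefore: (1, 6), (2, 4), (3, 5).
Face 2 is opposite face 4.
face 4


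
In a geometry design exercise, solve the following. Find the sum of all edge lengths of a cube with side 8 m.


Shape: cube
Side s = 8 m
A cube has 12 edges, all equal.
Formula: total edge length = 12 * s
Total = 12 * 8
Total = 96
96 m


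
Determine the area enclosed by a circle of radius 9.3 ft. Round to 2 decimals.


Shape: circle
Radius r = 9.3 ft
Formula: A = pi * r^2
r^2 = 9.3^2 = 86.49
A = pi * 86.49
A = 271.72
271.72 ft^2


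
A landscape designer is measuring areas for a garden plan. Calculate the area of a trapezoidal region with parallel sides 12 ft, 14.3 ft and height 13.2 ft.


Shape: trapezoid
Parallel sides a = 12 ft, b = 14.3 ft; Height h = 13.2 ft
Formula: A = (a + b) * h / 2
a + b = 12 + 14.3 = 26.3
A = 26.3 * 13.2 / 2
A = 347.16 / 2
A = 173.58
173.58 ft^2


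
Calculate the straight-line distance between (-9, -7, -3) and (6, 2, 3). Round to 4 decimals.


3D distance between two points
P1 = (-9, -7, -3), P2 = (6, 2, 3)
Formula: d = sqrt((x2-x1)^2 + (y2-y1)^2 + (z2-z1)^2)
dx = 6 - -9 = 15
dy = 2 - -7 = 9
dz = 3 - -3 = 6
dx^2 + dy^2 + dz^2 = 225 + 81 + 36 = 342
d = sqrt(342)
d = 18.4932
18.4932 units


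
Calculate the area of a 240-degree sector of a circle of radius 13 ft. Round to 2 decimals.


Shape: circular sector
Radius r = 13 ft, Angle = 240 degrees
Formula: A = (angle/360) * pi * r^2
r^2 = 169
Fraction of circle = 240/360
A = (240/360) * pi * 169
A = 112.666667 * pi
A = 353.95
353.95 ft^2


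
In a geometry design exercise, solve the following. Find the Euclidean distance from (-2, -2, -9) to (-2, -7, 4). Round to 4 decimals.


3D distance between two points
P1 = (-2, -2, -9), P2 = (-2, -7, 4)
Formula: d = sqrt((x2-x1)^2 + (y2-y1)^2 + (z2-z1)^2)
dx = -2 - -2 = 0
dy = -7 - -2 = -5
dz = 4 - -9 = 13
dx^2 + dy^2 + dz^2 = 0 + 25 + 169 = 194
d = sqrt(194)
d = 13.9284
13.9284 units


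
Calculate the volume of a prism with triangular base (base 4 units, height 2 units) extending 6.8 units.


Shape: triangular prism
Triangle base = 4 units, triangle height = 2 units, prism length L = 6.8 units
Formula: V = (1/2 * b * h_tri) * L
Cross-section area = 0.5 * 4 * 2 = 4
V = 4 * 6.8
V = 27.2
27.2 units^3


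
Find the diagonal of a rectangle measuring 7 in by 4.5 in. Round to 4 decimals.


Shape: rectangle (diagonal via Pythagoras)
Sides: 7 in and 4.5 in
Formula: d = sqrt(l^2 + w^2)
l^2 = 49, w^2 = 20.25
l^2 + w^2 = 69.25
d = sqrt(69.25)
d = 8.3217
8.3217 in


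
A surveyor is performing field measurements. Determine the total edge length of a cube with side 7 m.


Shape: cube
Side s = 7 m
A cube has 12 edges, all equal.
Formula: total edge length = 12 * s
Total = 12 * 7
Total = 84
84 m


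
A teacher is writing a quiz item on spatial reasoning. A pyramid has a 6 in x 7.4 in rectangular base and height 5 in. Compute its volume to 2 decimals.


Shape: rectangular pyramid
Base: 6 in x 7.4 in, Height h = 5 in
Formula: V = (1/3) * base_area * h
base_area = 6 * 7.4 = 44.4
base_area * h = 44.4 * 5 = 222
V = 222 / 3
V = 74
74 in^3


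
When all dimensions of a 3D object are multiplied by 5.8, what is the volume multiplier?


Linear scale factor k = 5.8
Rule: under a linear scaling by k, volumes scale by k^3.
k^3 = 5.8 * 5.8 * 5.8
k^3 = 33.64 * 5.8
k^3 = 195.112
Volume scales by a factor of 195.112.
195.112 (dimensionless)


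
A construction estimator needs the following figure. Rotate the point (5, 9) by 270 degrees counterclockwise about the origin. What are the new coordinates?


Transformation: rotation about the origin
Original point: (5, 9)
Rule for 270 deg counterclockwise: (x, y) -> (y, -x)
Apply: (5, 9) -> (9, -5)
(9, -5)


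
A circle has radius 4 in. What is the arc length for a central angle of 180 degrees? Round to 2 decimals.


Shape: circular arc
Radius r = 4 in, Angle = 180 degrees
Formula: L = (angle/360) * 2 * pi * r
2 * pi * r = 8 * pi
L = (180/360) * 8 * pi
L = 4 * pi
L = 12.57
12.57 in


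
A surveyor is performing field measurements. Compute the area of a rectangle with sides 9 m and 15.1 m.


Shape: rectangle
Length l = 9 m, Width w = 15.1 m
Formula: A = l * w
A = 9 * 15.1
A = 135.9
135.9 m^2


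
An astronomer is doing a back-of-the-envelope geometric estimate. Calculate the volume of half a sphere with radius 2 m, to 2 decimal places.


Shape: hemisphere (half of a sphere)
Radius r = 2 m
Formula: V = (1/2) * (4/3) * pi * r^3 = (2/3) * pi * r^3
r^3 = 8
(2/3) * 8 = 5.333333
V = 5.333333 * pi
V = 16.76
16.76 m^3


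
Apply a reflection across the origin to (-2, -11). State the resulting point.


Transformation: reflection
Original point: (-2, -11)
Rule for reflection through the origin: (x, y) -> (-x, -y)
Apply: (-2, -11) -> (2, 11)
(2, 11)


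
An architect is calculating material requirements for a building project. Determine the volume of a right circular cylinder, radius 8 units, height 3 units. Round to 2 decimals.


Shape: cylinder
Radius r = 8 units, Height h = 3 units
Formula: V = pi * r^2 * h
r^2 = 64
V = pi * 64 * 3
V = 192 * pi
V = 603.19
603.19 units^3


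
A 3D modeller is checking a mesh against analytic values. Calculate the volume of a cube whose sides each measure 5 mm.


Shape: cube
Side s = 5 mm
Formula: V = s^3
V = 5 * 5 * 5
V = 25 * 5
V = 125
125 mm^3


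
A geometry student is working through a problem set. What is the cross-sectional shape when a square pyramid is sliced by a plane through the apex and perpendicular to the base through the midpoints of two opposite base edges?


Solid: square pyramid
Cutting plane: through the apex and perpendicular to the base through the midpoints of two opposite base edges
Visualize the intersection of the plane with the solid's surface.
The boundary of the cut region is a isosceles triangle.
isosceles triangle


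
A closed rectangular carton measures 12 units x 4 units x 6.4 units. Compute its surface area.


Shape: rectangular prism
l = 12 units, w = 4 units, h = 6.4 units
Formula: SA = 2(lw + lh + wh)
lw = 48, lh = 76.8, wh = 25.6
lw + lh + wh = 150.4
SA = 2 * 150.4
SA = 300.8
300.8 units^2


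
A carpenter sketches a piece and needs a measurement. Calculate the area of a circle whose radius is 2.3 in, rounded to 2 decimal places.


Shape: circle
Radius r = 2.3 in
Formula: A = pi * r^2
r^2 = 2.3^2 = 5.29
A = pi * 5.29
A = 16.62
16.62 in^2


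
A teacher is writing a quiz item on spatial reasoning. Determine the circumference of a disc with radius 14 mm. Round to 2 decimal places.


Shape: circle
Radius r = 14 mm
Formula: C = 2 * pi * r
C = 2 * pi * 14
C = 28 * pi
C = 87.96
87.96 mm


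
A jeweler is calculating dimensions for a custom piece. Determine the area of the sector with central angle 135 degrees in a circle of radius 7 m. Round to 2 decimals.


Shape: circular sector
Radius r = 7 m, Angle = 135 degrees
Formula: A = (angle/360) * pi * r^2
r^2 = 49
Fraction of circle = 135/360
A = (135/360) * pi * 49
A = 18.375 * pi
A = 57.73
57.73 m^2


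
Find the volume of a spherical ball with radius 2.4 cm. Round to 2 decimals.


Shape: sphere
Radius r = 2.4 cm
Formula: V = (4/3) * pi * r^3
r^3 = 13.824
(4/3) * 13.824 = 18.432
V = 18.432 * pi
V = 57.91
57.91 cm^3


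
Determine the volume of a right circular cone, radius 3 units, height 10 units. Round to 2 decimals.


Shape: cone
Radius r = 3 units, Height h = 10 units
Formula: V = (1/3) * pi * r^2 * h
r^2 = 9
pi * r^2 * h = pi * 9 * 10 = 90 * pi
V = 90 * pi / 3
V = 94.25
94.25 units^3


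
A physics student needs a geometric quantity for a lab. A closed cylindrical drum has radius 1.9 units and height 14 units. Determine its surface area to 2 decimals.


Shape: closed cylinder
Radius r = 1.9 units, Height h = 14 units
Formula: SA = 2*pi*r^2 + 2*pi*r*h = 2*pi*r*(r + h)
r + h = 15.9
2 * r * (r + h) = 2 * 1.9 * 15.9 = 60.42
SA = 60.42 * pi
SA = 189.82
189.82 units^2


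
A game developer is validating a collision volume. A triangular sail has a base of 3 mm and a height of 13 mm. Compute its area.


Shape: triangle
Base b = 3 mm, Height h = 13 mm
Formula: A = (1/2) * b * h
A = 0.5 * 3 * 13
A = 0.5 * 39
A = 19.5
19.5 mm^2


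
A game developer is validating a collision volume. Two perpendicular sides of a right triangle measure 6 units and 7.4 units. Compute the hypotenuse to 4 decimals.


Shape: right triangle
Legs a = 6 units, b = 7.4 units
Formula: c = sqrt(a^2 + b^2)
a^2 = 36, b^2 = 54.76
a^2 + b^2 = 90.76
c = sqrt(90.76)
c = 9.5268
9.5268 units


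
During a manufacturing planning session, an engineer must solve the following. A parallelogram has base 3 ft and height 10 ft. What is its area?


Shape: parallelogram
Base b = 3 ft, Height h = 10 ft
Formula: A = b * h
A = 3 * 10
A = 30
30 ft^2


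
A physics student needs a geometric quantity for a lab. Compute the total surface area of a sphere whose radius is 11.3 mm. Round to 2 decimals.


Shape: sphere
Radius r = 11.3 mm
Formula: SA = 4 * pi * r^2
r^2 = 127.69
SA = 4 * pi * 127.69
SA = 510.76 * pi
SA = 1604.6
1604.6 mm^2


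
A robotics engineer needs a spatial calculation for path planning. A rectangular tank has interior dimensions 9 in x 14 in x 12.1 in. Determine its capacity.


Shape: rectangular prism
l = 9 in, w = 14 in, h = 12.1 in
Formula: V = l * w * h
V = 9 * 14 * 12.1
V = 126 * 12.1
V = 1524.6
1524.6 in^3


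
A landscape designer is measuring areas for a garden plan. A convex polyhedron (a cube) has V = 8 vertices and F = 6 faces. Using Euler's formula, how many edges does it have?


Polyhedron: cube
Euler's formula for convex polyhedra: V - E + F = 2
Given: V = 8 vertices and F = 6 faces
Solve for E:
E = V + F - 2 = 8 + 6 - 2 = 12
12 edges


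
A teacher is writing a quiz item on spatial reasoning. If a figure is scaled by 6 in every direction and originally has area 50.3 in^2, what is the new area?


Linear scale factor k = 6
Original area = 50.3 in^2
Rule: under a linear scaling by k, areas scale by k^2.
k^2 = 6^2 = 36
New area = 50.3 * 36
New area = 1810.8
1810.8 in^2


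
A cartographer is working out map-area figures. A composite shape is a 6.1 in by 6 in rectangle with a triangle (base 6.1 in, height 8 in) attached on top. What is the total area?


Composite shape: rectangle + triangle
Rectangle area = 6.1 * 6 = 36.6
Triangle area = 0.5 * 6.1 * 8 = 24.4
Total = 36.6 + 24.4
Total = 61
61 in^2


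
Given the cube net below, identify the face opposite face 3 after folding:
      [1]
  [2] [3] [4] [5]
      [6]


Net: cross layout. Take square 3 as the base (bottom).
Fold the four squares in the horizontal row up around 3: 2 -> left, 4 -> right, 5 wraps to the top.
Fold 1 and 6 up from 3: 1 -> back, 6 -> front.
Opposite pairs are therefore: (1, 6), (2, 4), (3, 5).
Face 3 is opposite face 5.
face 5


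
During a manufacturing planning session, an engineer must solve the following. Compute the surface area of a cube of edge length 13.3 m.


Shape: cube
Side s = 13.3 m
A cube has 6 square faces.
Formula: SA = 6 * s^2
s^2 = 176.89
SA = 6 * 176.89
SA = 1061.34
1061.34 m^2


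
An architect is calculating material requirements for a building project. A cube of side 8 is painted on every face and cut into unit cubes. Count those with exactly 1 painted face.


Large cube: 8 x 8 x 8, cut into unit cubes.
n = 8, so n - 2 = 6
Cubes with 1 painted face lie in the interior of each face.
A cube has 6 faces; each contributes (n - 2)^2 = 36 such cubes.
Count = 6 * 36 = 216
216 unit cubes


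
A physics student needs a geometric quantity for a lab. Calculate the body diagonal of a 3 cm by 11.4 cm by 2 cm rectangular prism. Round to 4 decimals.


Shape: rectangular box (space diagonal)
l = 3 cm, w = 11.4 cm, h = 2 cm
Visualize: the diagonal of the base, then a right triangle with that diagonal and the height.
Formula: d = sqrt(l^2 + w^2 + h^2)
l^2 + w^2 + h^2 = 9 + 129.96 + 4 = 142.96
d = sqrt(142.96)
d = 11.9566
11.9566 cm


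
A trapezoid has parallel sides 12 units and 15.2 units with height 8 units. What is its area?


Shape: trapezoid
Parallel sides a = 12 units, b = 15.2 units; Height h = 8 units
Formula: A = (a + b) * h / 2
a + b = 12 + 15.2 = 27.2
A = 27.2 * 8 / 2
A = 217.6 / 2
A = 108.8
108.8 units^2


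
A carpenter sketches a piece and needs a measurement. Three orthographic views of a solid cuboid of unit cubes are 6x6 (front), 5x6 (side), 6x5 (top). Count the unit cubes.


Orthographic views of a solid rectangular block:
Front view 6 x 6 -> length = 6, height = 6
Side view 5 x 6 -> width = 5, height = 6 (consistent)
Top view 6 x 5 -> confirms length = 6, width = 5
The block is 6 x 5 x 6.
Total unit cubes = 6 * 5 * 6 = 180
180 unit cubes


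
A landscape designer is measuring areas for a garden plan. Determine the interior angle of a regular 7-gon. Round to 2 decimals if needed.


Shape: regular heptagon (7 sides)
Formula: interior angle = (n - 2) * 180 / n
(n - 2) = 5
(n - 2) * 180 = 900
angle = 900 / 7
angle = 128.57
128.57 degrees


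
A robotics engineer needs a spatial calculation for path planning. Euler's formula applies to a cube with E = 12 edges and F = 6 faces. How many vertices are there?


Polyhedron: cube
Euler's formula for convex polyhedra: V - E + F = 2
Given: E = 12 edges and F = 6 faces
Solve for V:
V = 2 + E - F = 2 + 12 - 6 = 8
8 vertices


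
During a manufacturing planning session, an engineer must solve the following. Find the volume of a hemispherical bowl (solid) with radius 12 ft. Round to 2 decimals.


Shape: hemisphere (half of a sphere)
Radius r = 12 ft
Formula: V = (1/2) * (4/3) * pi * r^3 = (2/3) * pi * r^3
r^3 = 1728
(2/3) * 1728 = 1152
V = 1152 * pi
V = 3619.11
3619.11 ft^3


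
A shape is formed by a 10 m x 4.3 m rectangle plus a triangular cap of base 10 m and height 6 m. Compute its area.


Composite shape: rectangle + triangle
Rectangle area = 10 * 4.3 = 43
Triangle area = 0.5 * 10 * 6 = 30
Total = 43 + 30
Total = 73
73 m^2


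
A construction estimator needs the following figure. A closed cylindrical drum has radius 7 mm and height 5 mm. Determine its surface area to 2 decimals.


Shape: closed cylinder
Radius r = 7 mm, Height h = 5 mm
Formula: SA = 2*pi*r^2 + 2*pi*r*h = 2*pi*r*(r + h)
r + h = 12
2 * r * (r + h) = 2 * 7 * 12 = 168
SA = 168 * pi
SA = 527.79
527.79 mm^2


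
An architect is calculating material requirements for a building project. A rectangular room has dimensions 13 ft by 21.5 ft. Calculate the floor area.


Shape: rectangle
Length l = 13 ft, Width w = 21.5 ft
Formula: A = l * w
A = 13 * 21.5
A = 279.5
279.5 ft^2


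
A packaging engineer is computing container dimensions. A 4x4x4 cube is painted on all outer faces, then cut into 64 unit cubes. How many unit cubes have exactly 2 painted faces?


Large cube: 4 x 4 x 4, cut into unit cubes.
n = 4, so n - 2 = 2
Cubes with 2 painted faces lie along the edges, excluding corners.
A cube has 12 edges; each contributes (n - 2) = 2 such cubes.
Count = 12 * 2 = 24
24 unit cubes


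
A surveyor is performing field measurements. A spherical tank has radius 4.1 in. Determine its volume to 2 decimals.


Shape: sphere
Radius r = 4.1 in
Formula: V = (4/3) * pi * r^3
r^3 = 68.921
(4/3) * 68.921 = 91.894667
V = 91.894667 * pi
V = 288.7
288.7 in^3


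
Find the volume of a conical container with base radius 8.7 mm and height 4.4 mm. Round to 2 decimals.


Shape: cone
Radius r = 8.7 mm, Height h = 4.4 mm
Formula: V = (1/3) * pi * r^2 * h
r^2 = 75.69
pi * r^2 * h = pi * 75.69 * 4.4 = 333.036 * pi
V = 333.036 * pi / 3
V = 348.75
348.75 mm^3


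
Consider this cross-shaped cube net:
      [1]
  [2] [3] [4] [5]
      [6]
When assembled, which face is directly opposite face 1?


Net: cross layout. Take square 3 as the base (bottom).
Fold the four squares in the horizontal row up around 3: 2 -> left, 4 -> right, 5 wraps to the top.
Fold 1 and 6 up from 3: 1 -> back, 6 -> front.
Opposite pairs are therefore: (1, 6), (2, 4), (3, 5).
Face 1 is opposite face 6.
face 6


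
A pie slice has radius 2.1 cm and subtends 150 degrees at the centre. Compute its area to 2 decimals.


Shape: circular sector
Radius r = 2.1 cm, Angle = 150 degrees
Formula: A = (angle/360) * pi * r^2
r^2 = 4.41
Fraction of circle = 150/360
A = (150/360) * pi * 4.41
A = 1.8375 * pi
A = 5.77
5.77 cm^2


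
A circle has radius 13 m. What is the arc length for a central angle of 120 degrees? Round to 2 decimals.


Shape: circular arc
Radius r = 13 m, Angle = 120 degrees
Formula: L = (angle/360) * 2 * pi * r
2 * pi * r = 26 * pi
L = (120/360) * 26 * pi
L = 8.666667 * pi
L = 27.23
27.23 m


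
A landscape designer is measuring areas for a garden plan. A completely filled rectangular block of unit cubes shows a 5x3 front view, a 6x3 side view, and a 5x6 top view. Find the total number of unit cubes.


Orthographic views of a solid rectangular block:
Front view 5 x 3 -> length = 5, height = 3
Side view 6 x 3 -> width = 6, height = 3 (consistent)
Top view 5 x 6 -> confirms length = 5, width = 6
The block is 5 x 6 x 3.
Total unit cubes = 5 * 6 * 3 = 90
90 unit cubes


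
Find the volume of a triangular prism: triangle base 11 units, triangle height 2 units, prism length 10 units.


Shape: triangular prism
Triangle base = 11 units, triangle height = 2 units, prism length L = 10 units
Formula: V = (1/2 * b * h_tri) * L
Cross-section area = 0.5 * 11 * 2 = 11
V = 11 * 10
V = 110
110 units^3


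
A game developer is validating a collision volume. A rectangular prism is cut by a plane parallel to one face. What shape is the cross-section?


Solid: rectangular prism
Cutting plane: parallel to one face
Visualize the intersection of the plane with the solid's surface.
The boundary of the cut region is a rectangle.
rectangle


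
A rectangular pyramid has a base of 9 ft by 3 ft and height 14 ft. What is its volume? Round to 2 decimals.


Shape: rectangular pyramid
Base: 9 ft x 3 ft, Height h = 14 ft
Formula: V = (1/3) * base_area * h
base_area = 9 * 3 = 27
base_area * h = 27 * 14 = 378
V = 378 / 3
V = 126
126 ft^3


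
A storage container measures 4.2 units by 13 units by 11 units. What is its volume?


Shape: rectangular prism
l = 4.2 units, w = 13 units, h = 11 units
Formula: V = l * w * h
V = 4.2 * 13 * 11
V = 54.6 * 11
V = 600.6
600.6 units^3


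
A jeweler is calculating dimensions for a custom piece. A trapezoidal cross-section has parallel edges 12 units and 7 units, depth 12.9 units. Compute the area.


Shape: trapezoid
Parallel sides a = 12 units, b = 7 units; Height h = 12.9 units
Formula: A = (a + b) * h / 2
a + b = 12 + 7 = 19
A = 19 * 12.9 / 2
A = 245.1 / 2
A = 122.55
122.55 units^2


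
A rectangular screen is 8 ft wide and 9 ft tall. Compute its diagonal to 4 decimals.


Shape: rectangle (diagonal via Pythagoras)
Sides: 8 ft and 9 ft
Formula: d = sqrt(l^2 + w^2)
l^2 = 64, w^2 = 81
l^2 + w^2 = 145
d = sqrt(145)
d = 12.0416
12.0416 ft


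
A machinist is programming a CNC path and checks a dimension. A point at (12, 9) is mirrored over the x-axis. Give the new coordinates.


Transformation: reflection
Original point: (12, 9)
Rule for reflection over the x-axis: (x, y) -> (x, -y)
Apply: (12, 9) -> (12, -9)
(12, -9)


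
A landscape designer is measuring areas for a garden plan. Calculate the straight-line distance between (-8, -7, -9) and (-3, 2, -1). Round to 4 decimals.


3D distance between two points
P1 = (-8, -7, -9), P2 = (-3, 2, -1)
Formula: d = sqrt((x2-x1)^2 + (y2-y1)^2 + (z2-z1)^2)
dx = -3 - -8 = 5
dy = 2 - -7 = 9
dz = -1 - -9 = 8
dx^2 + dy^2 + dz^2 = 25 + 81 + 64 = 170
d = sqrt(170)
d = 13.0384
13.0384 units


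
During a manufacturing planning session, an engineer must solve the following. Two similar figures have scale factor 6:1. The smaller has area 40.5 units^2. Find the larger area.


Linear scale factor k = 6
Original area = 40.5 units^2
Rule: under a linear scaling by k, areas scale by k^2.
k^2 = 6^2 = 36
New area = 40.5 * 36
New area = 1458
1458 units^2


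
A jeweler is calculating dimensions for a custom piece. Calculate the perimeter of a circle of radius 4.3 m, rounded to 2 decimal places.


Shape: circle
Radius r = 4.3 m
Formula: C = 2 * pi * r
C = 2 * pi * 4.3
C = 8.6 * pi
C = 27.02
27.02 m


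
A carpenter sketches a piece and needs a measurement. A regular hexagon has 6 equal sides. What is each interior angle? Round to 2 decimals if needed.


Shape: regular hexagon (6 sides)
Formula: interior angle = (n - 2) * 180 / n
(n - 2) = 4
(n - 2) * 180 = 720
angle = 720 / 6
angle = 120
120 degrees


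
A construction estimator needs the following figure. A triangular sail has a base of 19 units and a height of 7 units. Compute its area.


Shape: triangle
Base b = 19 units, Height h = 7 units
Formula: A = (1/2) * b * h
A = 0.5 * 19 * 7
A = 0.5 * 133
A = 66.5
66.5 units^2


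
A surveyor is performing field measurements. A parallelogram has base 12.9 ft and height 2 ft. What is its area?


Shape: parallelogram
Base b = 12.9 ft, Height h = 2 ft
Formula: A = b * h
A = 12.9 * 2
A = 25.8
25.8 ft^2


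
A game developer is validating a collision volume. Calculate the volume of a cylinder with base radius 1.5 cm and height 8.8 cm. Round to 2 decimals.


Shape: cylinder
Radius r = 1.5 cm, Height h = 8.8 cm
Formula: V = pi * r^2 * h
r^2 = 2.25
V = pi * 2.25 * 8.8
V = 19.8 * pi
V = 62.2
62.2 cm^3


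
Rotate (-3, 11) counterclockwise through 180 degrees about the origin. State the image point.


Transformation: rotation about the origin
Original point: (-3, 11)
Rule for 180 deg: (x, y) -> (-x, -y)
Apply: (-3, 11) -> (3, -11)
(3, -11)


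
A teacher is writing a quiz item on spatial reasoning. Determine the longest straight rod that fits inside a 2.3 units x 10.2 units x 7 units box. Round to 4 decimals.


Shape: rectangular box (space diagonal)
l = 2.3 units, w = 10.2 units, h = 7 units
Visualize: the diagonal of the base, then a right triangle with that diagonal and the height.
Formula: d = sqrt(l^2 + w^2 + h^2)
l^2 + w^2 + h^2 = 5.29 + 104.04 + 49 = 158.33
d = sqrt(158.33)
d = 12.5829
12.5829 units


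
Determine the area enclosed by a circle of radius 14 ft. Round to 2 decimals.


Shape: circle
Radius r = 14 ft
Formula: A = pi * r^2
r^2 = 14^2 = 196
A = pi * 196
A = 615.75
615.75 ft^2


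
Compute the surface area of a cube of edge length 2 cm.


Shape: cube
Side s = 2 cm
A cube has 6 square faces.
Formula: SA = 6 * s^2
s^2 = 4
SA = 6 * 4
SA = 24
24 cm^2


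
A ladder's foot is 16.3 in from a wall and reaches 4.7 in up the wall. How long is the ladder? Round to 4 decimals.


Shape: right triangle
Legs a = 16.3 in, b = 4.7 in
Formula: c = sqrt(a^2 + b^2)
a^2 = 265.69, b^2 = 22.09
a^2 + b^2 = 287.78
c = sqrt(287.78)
c = 16.9641
16.9641 in


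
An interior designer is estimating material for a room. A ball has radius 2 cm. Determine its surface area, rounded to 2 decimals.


Shape: sphere
Radius r = 2 cm
Formula: SA = 4 * pi * r^2
r^2 = 4
SA = 4 * pi * 4
SA = 16 * pi
SA = 50.27
50.27 cm^2


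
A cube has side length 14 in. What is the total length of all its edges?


Shape: cube
Side s = 14 in
A cube has 12 edges, all equal.
Formula: total edge length = 12 * s
Total = 12 * 14
Total = 168
168 in


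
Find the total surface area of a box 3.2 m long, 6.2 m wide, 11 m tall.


Shape: rectangular prism
l = 3.2 m, w = 6.2 m, h = 11 m
Formula: SA = 2(lw + lh + wh)
lw = 19.84, lh = 35.2, wh = 68.2
lw + lh + wh = 123.24
SA = 2 * 123.24
SA = 246.48
246.48 m^2


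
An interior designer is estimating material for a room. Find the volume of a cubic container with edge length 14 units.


Shape: cube
Side s = 14 units
Formula: V = s^3
V = 14 * 14 * 14
V = 196 * 14
V = 2744
2744 units^3


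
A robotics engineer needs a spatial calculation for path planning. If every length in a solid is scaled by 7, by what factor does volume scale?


Linear scale factor k = 7
Rule: under a linear scaling by k, volumes scale by k^3.
k^3 = 7 * 7 * 7
k^3 = 49 * 7
k^3 = 343
Volume scales by a factor of 343.
343 (dimensionless)


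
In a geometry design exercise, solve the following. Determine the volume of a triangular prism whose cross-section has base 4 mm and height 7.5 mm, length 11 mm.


Shape: triangular prism
Triangle base = 4 mm, triangle height = 7.5 mm, prism length L = 11 mm
Formula: V = (1/2 * b * h_tri) * L
Cross-section area = 0.5 * 4 * 7.5 = 15
V = 15 * 11
V = 165
165 mm^3


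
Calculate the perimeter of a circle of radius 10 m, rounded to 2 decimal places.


Shape: circle
Radius r = 10 m
Formula: C = 2 * pi * r
C = 2 * pi * 10
C = 20 * pi
C = 62.83
62.83 m


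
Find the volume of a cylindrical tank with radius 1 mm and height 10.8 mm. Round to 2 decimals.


Shape: cylinder
Radius r = 1 mm, Height h = 10.8 mm
Formula: V = pi * r^2 * h
r^2 = 1
V = pi * 1 * 10.8
V = 10.8 * pi
V = 33.93
33.93 mm^3


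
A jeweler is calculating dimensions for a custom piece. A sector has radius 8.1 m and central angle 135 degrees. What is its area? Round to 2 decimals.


Shape: circular sector
Radius r = 8.1 m, Angle = 135 degrees
Formula: A = (angle/360) * pi * r^2
r^2 = 65.61
Fraction of circle = 135/360
A = (135/360) * pi * 65.61
A = 24.60375 * pi
A = 77.29
77.29 m^2


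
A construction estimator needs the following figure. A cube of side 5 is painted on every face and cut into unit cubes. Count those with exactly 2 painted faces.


Large cube: 5 x 5 x 5, cut into unit cubes.
n = 5, so n - 2 = 3
Cubes with 2 painted faces lie along the edges, excluding corners.
A cube has 12 edges; each contributes (n - 2) = 3 such cubes.
Count = 12 * 3 = 36
36 unit cubes


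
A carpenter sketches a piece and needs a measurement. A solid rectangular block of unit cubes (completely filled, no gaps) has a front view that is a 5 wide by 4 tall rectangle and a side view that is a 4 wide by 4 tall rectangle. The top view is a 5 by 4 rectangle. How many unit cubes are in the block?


Orthographic views of a solid rectangular block:
Front view 5 x 4 -> length = 5, height = 4
Side view 4 x 4 -> width = 4, height = 4 (consistent)
Top view 5 x 4 -> confirms length = 5, width = 4
The block is 5 x 4 x 4.
Total unit cubes = 5 * 4 * 4 = 80
80 unit cubes


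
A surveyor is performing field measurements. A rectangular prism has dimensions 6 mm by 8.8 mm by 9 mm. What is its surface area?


Shape: rectangular prism
l = 6 mm, w = 8.8 mm, h = 9 mm
Formula: SA = 2(lw + lh + wh)
lw = 52.8, lh = 54, wh = 79.2
lw + lh + wh = 186
SA = 2 * 186
SA = 372
372 mm^2


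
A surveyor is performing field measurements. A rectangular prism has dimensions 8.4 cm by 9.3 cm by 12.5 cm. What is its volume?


Shape: rectangular prism
l = 8.4 cm, w = 9.3 cm, h = 12.5 cm
Formula: V = l * w * h
V = 8.4 * 9.3 * 12.5
V = 78.12 * 12.5
V = 976.5
976.5 cm^3


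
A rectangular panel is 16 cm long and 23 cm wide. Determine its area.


Shape: rectangle
Length l = 16 cm, Width w = 23 cm
Formula: A = l * w
A = 16 * 23
A = 368
368 cm^2


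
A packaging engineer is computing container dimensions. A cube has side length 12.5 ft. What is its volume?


Shape: cube
Side s = 12.5 ft
Formula: V = s^3
V = 12.5 * 12.5 * 12.5
V = 156.25 * 12.5
V = 1953.125
1953.125 ft^3


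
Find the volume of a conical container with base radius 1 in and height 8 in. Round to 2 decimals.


Shape: cone
Radius r = 1 in, Height h = 8 in
Formula: V = (1/3) * pi * r^2 * h
r^2 = 1
pi * r^2 * h = pi * 1 * 8 = 8 * pi
V = 8 * pi / 3
V = 8.38
8.38 in^3


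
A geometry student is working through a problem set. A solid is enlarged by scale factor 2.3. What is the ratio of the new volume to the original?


Linear scale factor k = 2.3
Rule: under a linear scaling by k, volumes scale by k^3.
k^3 = 2.3 * 2.3 * 2.3
k^3 = 5.29 * 2.3
k^3 = 12.167
Volume scales by a factor of 12.167.
12.167 (dimensionless)


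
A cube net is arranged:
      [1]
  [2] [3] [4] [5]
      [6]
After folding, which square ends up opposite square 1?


Net: cross layout. Take square 3 as the base (bottom).
Fold the four squares in the horizontal row up around 3: 2 -> left, 4 -> right, 5 wraps to the top.
Fold 1 and 6 up from 3: 1 -> back, 6 -> front.
Opposite pairs are therefore: (1, 6), (2, 4), (3, 5).
Face 1 is opposite face 6.
face 6


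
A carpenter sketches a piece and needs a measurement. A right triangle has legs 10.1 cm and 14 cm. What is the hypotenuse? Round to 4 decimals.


Shape: right triangle
Legs a = 10.1 cm, b = 14 cm
Formula: c = sqrt(a^2 + b^2)
a^2 = 102.01, b^2 = 196
a^2 + b^2 = 298.01
c = sqrt(298.01)
c = 17.263
17.263 cm


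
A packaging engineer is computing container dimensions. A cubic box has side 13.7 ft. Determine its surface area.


Shape: cube
Side s = 13.7 ft
A cube has 6 square faces.
Formula: SA = 6 * s^2
s^2 = 187.69
SA = 6 * 187.69
SA = 1126.14
1126.14 ft^2


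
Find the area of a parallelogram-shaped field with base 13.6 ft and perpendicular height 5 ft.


Shape: parallelogram
Base b = 13.6 ft, Height h = 5 ft
Formula: A = b * h
A = 13.6 * 5
A = 68
68 ft^2


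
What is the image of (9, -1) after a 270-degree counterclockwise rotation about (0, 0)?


Transformation: rotation about the origin
Original point: (9, -1)
Rule for 270 deg counterclockwise: (x, y) -> (y, -x)
Apply: (9, -1) -> (-1, -9)
(-1, -9)


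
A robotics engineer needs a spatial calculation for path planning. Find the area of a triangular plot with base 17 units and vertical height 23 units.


Shape: triangle
Base b = 17 units, Height h = 23 units
Formula: A = (1/2) * b * h
A = 0.5 * 17 * 23
A = 0.5 * 391
A = 195.5
195.5 units^2


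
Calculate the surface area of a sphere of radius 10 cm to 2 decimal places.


Shape: sphere
Radius r = 10 cm
Formula: SA = 4 * pi * r^2
r^2 = 100
SA = 4 * pi * 100
SA = 400 * pi
SA = 1256.64
1256.64 cm^2


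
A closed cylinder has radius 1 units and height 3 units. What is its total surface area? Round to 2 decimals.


Shape: closed cylinder
Radius r = 1 units, Height h = 3 units
Formula: SA = 2*pi*r^2 + 2*pi*r*h = 2*pi*r*(r + h)
r + h = 4
2 * r * (r + h) = 2 * 1 * 4 = 8
SA = 8 * pi
SA = 25.13
25.13 units^2


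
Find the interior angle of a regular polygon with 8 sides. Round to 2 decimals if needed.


Shape: regular octagon (8 sides)
Formula: interior angle = (n - 2) * 180 / n
(n - 2) = 6
(n - 2) * 180 = 1080
angle = 1080 / 8
angle = 135
135 degrees


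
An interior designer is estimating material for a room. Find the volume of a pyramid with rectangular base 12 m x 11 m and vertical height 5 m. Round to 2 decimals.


Shape: rectangular pyramid
Base: 12 m x 11 m, Height h = 5 m
Formula: V = (1/3) * base_area * h
base_area = 12 * 11 = 132
base_area * h = 132 * 5 = 660
V = 660 / 3
V = 220
220 m^3


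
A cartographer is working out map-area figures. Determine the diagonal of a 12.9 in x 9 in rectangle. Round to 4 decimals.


Shape: rectangle (diagonal via Pythagoras)
Sides: 12.9 in and 9 in
Formula: d = sqrt(l^2 + w^2)
l^2 = 166.41, w^2 = 81
l^2 + w^2 = 247.41
d = sqrt(247.41)
d = 15.7293
15.7293 in


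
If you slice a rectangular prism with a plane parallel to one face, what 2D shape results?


Solid: rectangular prism
Cutting plane: parallel to one face
Visualize the intersection of the plane with the solid's surface.
The boundary of the cut region is a rectangle.
rectangle


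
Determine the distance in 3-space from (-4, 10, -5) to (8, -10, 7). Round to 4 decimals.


3D distance between two points
P1 = (-4, 10, -5), P2 = (8, -10, 7)
Formula: d = sqrt((x2-x1)^2 + (y2-y1)^2 + (z2-z1)^2)
dx = 8 - -4 = 12
dy = -10 - 10 = -20
dz = 7 - -5 = 12
dx^2 + dy^2 + dz^2 = 144 + 400 + 144 = 688
d = sqrt(688)
d = 26.2298
26.2298 units


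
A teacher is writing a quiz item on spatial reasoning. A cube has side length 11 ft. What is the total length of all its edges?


Shape: cube
Side s = 11 ft
A cube has 12 edges, all equal.
Formula: total edge length = 12 * s
Total = 12 * 11
Total = 132
132 ft
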